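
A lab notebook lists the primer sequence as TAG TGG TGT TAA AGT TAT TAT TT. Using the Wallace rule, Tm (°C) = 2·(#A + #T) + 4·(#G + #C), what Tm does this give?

56°C

T=12, C=0, G=5, A=6
AT pairs contribute 18, GC pairs contribute 5.
Tm = 4·5 + 2·18 = 20 + 36 = 56°C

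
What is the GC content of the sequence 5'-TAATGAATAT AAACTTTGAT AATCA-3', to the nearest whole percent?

16%

Counting bases: C=2, G=2, A=12, T=9
G+C = 2 + 2 = 4 out of 25 bases
%GC = 4/25 × 100 = 16% ≈ 16%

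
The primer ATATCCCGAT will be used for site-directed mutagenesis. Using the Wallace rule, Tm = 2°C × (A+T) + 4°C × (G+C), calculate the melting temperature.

C=3, A=3, G=1, T=3
So N_AT = 6 and N_GC = 4.
Tm = 2(6) + 4(4) = 12 + 16 = 28°C

28°C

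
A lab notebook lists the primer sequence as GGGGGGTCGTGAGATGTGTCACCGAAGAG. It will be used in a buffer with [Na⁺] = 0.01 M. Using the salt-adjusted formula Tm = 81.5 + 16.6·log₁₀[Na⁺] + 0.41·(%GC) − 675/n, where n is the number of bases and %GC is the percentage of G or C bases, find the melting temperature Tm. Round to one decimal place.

50.5°C

Length n = 29. Base counts: G=14, C=4, A=6, T=5
G+C = 18, so %GC = 18/29 × 100 = 62.069%
Salt term: 16.6 × (-2) = -33.2
GC term: 0.41 × 62.069 = 25.448; length term: −675/29 = −23.276
Tm = 81.5 + (-33.2) + 25.448 − 23.276 = 50.472 → 50.5°C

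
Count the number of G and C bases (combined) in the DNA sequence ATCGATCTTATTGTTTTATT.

G=2, C=2, T=12, A=4
Total G or C: 2 + 2 = 4

4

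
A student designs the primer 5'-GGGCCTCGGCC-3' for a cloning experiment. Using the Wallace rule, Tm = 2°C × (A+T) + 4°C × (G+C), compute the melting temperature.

42°C

G=5, A=0, T=1, C=5
AT pairs contribute 1, GC pairs contribute 10.
Tm = 2(1) + 4(10) = 2 + 40 = 42°C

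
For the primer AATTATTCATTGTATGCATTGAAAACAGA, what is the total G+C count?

7

Base counts: C=3, T=10, G=4, A=12
G+C = 4 + 3 = 7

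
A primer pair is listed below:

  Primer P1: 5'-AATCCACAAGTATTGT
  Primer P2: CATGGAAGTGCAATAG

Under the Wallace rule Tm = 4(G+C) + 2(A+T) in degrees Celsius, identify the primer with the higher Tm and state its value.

Primer P2, 46°C

Primer P1: A+T=11, G+C=5 → Tm = 2(11)+4(5) = 42°C
Primer P2: A+T=9, G+C=7 → Tm = 2(9)+4(7) = 46°C
42°C vs 46°C → primer P2 is higher.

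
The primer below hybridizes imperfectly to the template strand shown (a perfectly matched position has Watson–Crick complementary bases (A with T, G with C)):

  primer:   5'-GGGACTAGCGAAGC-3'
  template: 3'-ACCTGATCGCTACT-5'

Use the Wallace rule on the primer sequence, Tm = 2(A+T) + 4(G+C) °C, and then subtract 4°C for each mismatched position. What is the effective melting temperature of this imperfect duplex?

Primer base counts: A=4, T=1, G=6, C=3 → A+T=5, G+C=9
Perfect-match Tm = 2(5) + 4(9) = 10 + 36 = 46°C
Mismatches (positions where the bases are not complementary): 3 (at positions 1, 12, 14)
Effective Tm = 46 − 3×4 = 46 − 12 = 34°C

34°C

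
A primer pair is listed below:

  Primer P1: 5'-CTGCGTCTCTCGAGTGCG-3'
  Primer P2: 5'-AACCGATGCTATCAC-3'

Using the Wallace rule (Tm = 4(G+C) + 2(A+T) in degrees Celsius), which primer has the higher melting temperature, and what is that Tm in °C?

Primer P1, 60°C

Primer P1: A+T=6, G+C=12 → Tm = 2(6)+4(12) = 60°C
Primer P2: A+T=8, G+C=7 → Tm = 2(8)+4(7) = 44°C
60°C vs 44°C → primer P1 is higher.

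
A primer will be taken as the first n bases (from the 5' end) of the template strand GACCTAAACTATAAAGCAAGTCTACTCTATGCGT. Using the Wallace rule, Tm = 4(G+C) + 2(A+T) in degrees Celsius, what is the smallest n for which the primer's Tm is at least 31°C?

n = 12

First 11 bases: GACCTAAACTA → Tm = 30°C (< 31°C)
First 12 bases: GACCTAAACTAT → Tm = 32°C (≥ 31°C)
Since every base adds ≥2°C, Tm only increases with n, so the threshold is first crossed at n = 12.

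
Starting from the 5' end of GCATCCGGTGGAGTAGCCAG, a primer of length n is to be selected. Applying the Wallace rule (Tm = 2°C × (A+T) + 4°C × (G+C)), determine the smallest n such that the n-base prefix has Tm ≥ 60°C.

First 17 bases: GCATCCGGTGGAGTAGC → Tm = 56°C (< 60°C)
First 18 bases: GCATCCGGTGGAGTAGCC → Tm = 60°C (≥ 60°C)
Each additional base adds 2°C (A/T) or 4°C (G/C), so Tm is non-decreasing in n; n = 18 is the first length to reach 60°C.

n = 18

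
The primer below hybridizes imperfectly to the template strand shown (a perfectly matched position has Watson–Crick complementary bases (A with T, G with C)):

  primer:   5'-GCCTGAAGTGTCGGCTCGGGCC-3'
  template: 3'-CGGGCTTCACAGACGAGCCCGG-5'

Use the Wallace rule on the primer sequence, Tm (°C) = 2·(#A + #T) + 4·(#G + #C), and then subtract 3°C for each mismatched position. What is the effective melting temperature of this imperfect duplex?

70°C

Primer base counts: A=2, T=4, G=9, C=7 → A+T=6, G+C=16
Perfect-match Tm = 2(6) + 4(16) = 12 + 64 = 76°C
Mismatches (positions where the bases are not complementary): 2 (at positions 4, 13)
Effective Tm = 76 − 2×3 = 76 − 6 = 70°C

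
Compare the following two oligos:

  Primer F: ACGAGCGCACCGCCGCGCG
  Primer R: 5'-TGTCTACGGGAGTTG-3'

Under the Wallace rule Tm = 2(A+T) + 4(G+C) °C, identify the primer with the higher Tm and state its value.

Primer F, 70°C

Primer F: A+T=3, G+C=16 → Tm = 2(3)+4(16) = 70°C
Primer R: A+T=7, G+C=8 → Tm = 2(7)+4(8) = 46°C
70°C vs 46°C → primer F is higher.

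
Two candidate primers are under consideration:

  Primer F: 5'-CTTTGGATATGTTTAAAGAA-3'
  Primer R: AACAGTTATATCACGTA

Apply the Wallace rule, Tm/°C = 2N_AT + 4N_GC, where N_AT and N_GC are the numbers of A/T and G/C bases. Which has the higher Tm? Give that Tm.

Primer F, 50°C

Primer F: A+T=15, G+C=5 → Tm = 2(15)+4(5) = 50°C
Primer R: A+T=12, G+C=5 → Tm = 2(12)+4(5) = 44°C
50°C vs 44°C → primer F is higher.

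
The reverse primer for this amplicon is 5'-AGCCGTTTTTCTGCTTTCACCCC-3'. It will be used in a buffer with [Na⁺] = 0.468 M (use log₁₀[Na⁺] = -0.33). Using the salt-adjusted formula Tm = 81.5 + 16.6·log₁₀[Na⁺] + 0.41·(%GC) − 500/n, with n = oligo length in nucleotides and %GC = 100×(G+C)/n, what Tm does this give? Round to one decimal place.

Length n = 23. Scanning the sequence gives G=3, T=9, C=9, A=2.
G+C = 12, so %GC = 12/23 × 100 = 52.174%
Salt term: 16.6 × (-0.33) = -5.478
GC term: 0.41 × 52.174 = 21.391; length term: −500/23 = −21.739
Tm = 81.5 + (-5.478) + 21.391 − 21.739 = 75.674 → 75.7°C

75.7°C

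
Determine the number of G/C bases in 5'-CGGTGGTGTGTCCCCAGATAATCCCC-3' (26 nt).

16

Counting bases: C=9, T=6, G=7, A=4
Total G or C: 7 + 9 = 16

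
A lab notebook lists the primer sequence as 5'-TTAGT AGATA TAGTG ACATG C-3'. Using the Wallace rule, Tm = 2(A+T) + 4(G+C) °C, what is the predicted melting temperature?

C=2, G=5, T=7, A=7
AT pairs contribute 14, GC pairs contribute 7.
Tm = 2(14) + 4(7) = 28 + 28 = 56°C

56°C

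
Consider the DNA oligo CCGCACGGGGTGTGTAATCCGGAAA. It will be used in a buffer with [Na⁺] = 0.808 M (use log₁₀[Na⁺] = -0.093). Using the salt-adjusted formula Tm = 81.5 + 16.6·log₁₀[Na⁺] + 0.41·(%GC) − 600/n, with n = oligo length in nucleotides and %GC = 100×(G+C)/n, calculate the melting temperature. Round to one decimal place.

80.6°C

Length n = 25. Counting bases: T=4, A=6, G=9, C=6
G+C = 15, so %GC = 15/25 × 100 = 60%
Salt term: 16.6 × (-0.093) = -1.544
GC term: 0.41 × 60 = 24.6; length term: −600/25 = −24
Tm = 81.5 + (-1.544) + 24.6 − 24 = 80.556 → 80.6°C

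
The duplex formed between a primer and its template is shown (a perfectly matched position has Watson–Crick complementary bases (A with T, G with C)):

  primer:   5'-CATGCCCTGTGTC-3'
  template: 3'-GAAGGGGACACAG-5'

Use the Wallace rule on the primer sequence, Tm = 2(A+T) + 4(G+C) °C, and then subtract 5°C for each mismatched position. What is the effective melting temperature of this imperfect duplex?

Primer base counts: A=1, T=4, G=3, C=5 → A+T=5, G+C=8
Perfect-match Tm = 2(5) + 4(8) = 10 + 32 = 42°C
Mismatches (positions where the bases are not complementary): 2 (at positions 2, 4)
Effective Tm = 42 − 2×5 = 42 − 10 = 32°C

32°C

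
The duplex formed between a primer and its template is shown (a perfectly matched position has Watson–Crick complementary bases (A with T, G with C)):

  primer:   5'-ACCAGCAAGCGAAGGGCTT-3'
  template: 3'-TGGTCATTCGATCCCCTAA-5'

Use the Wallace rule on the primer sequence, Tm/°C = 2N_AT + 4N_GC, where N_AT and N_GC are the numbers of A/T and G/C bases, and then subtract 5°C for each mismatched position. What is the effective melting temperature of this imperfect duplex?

Primer base counts: A=6, T=2, G=6, C=5 → A+T=8, G+C=11
Perfect-match Tm = 2(8) + 4(11) = 16 + 44 = 60°C
Mismatches (positions where the bases are not complementary): 4 (at positions 6, 11, 13, 17)
Effective Tm = 60 − 4×5 = 60 − 20 = 40°C

40°C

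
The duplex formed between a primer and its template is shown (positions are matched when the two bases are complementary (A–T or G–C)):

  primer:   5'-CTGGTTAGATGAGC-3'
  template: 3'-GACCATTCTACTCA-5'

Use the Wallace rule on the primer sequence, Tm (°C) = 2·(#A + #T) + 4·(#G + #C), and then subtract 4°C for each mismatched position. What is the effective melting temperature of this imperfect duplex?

Primer base counts: A=3, T=4, G=5, C=2 → A+T=7, G+C=7
Perfect-match Tm = 2(7) + 4(7) = 14 + 28 = 42°C
Mismatches (positions where the bases are not complementary): 2 (at positions 6, 14)
Effective Tm = 42 − 2×4 = 42 − 8 = 34°C

34°C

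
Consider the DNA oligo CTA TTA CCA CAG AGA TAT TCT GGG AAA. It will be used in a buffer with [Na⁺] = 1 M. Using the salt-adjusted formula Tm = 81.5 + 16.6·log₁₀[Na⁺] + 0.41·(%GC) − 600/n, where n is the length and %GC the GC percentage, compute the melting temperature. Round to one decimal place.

74.5°C

Length n = 27. Base counts: A=10, G=5, T=7, C=5
G+C = 10, so %GC = 10/27 × 100 = 37.037%
Salt term: 16.6 × (0) = 0
GC term: 0.41 × 37.037 = 15.185; length term: −600/27 = −22.222
Tm = 81.5 + (0) + 15.185 − 22.222 = 74.463 → 74.5°C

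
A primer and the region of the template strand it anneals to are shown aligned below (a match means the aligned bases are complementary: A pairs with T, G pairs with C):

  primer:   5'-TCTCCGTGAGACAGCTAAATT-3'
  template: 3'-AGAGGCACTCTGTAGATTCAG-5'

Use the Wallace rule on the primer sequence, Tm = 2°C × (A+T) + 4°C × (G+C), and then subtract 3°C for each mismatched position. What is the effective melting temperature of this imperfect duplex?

Primer base counts: A=6, T=6, G=4, C=5 → A+T=12, G+C=9
Perfect-match Tm = 2(12) + 4(9) = 24 + 36 = 60°C
Mismatches (positions where the bases are not complementary): 3 (at positions 14, 19, 21)
Effective Tm = 60 − 3×3 = 60 − 9 = 51°C

51°C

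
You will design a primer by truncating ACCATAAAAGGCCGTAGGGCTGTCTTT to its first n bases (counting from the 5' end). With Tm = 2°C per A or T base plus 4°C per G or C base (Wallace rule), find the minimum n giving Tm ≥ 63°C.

n = 21

First 20 bases: ACCATAAAAGGCCGTAGGGC → Tm = 62°C (< 63°C)
First 21 bases: ACCATAAAAGGCCGTAGGGCT → Tm = 64°C (≥ 63°C)
Since every base adds ≥2°C, Tm only increases with n, so the threshold is first crossed at n = 21.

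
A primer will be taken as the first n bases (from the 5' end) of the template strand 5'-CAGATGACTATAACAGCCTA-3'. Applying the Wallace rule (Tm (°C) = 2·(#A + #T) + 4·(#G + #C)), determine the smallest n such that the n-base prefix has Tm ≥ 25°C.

First 8 bases: CAGATGAC → Tm = 24°C (< 25°C)
First 9 bases: CAGATGACT → Tm = 26°C (≥ 25°C)
Since every base adds ≥2°C, Tm only increases with n, so the threshold is first crossed at n = 9.

n = 9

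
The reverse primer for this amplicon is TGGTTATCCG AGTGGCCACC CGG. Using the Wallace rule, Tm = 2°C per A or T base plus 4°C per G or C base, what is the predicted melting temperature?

76°C

Scanning the sequence gives C=7, A=3, T=5, G=8.
So N_AT = 8 and N_GC = 15.
Tm = 4·15 + 2·8 = 60 + 16 = 76°C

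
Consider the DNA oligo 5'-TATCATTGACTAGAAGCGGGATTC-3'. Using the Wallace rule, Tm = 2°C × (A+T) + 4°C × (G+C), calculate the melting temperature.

T=7, C=4, G=6, A=7
So N_AT = 14 and N_GC = 10.
Tm = 2×14 + 4×10 = 68°C

68°C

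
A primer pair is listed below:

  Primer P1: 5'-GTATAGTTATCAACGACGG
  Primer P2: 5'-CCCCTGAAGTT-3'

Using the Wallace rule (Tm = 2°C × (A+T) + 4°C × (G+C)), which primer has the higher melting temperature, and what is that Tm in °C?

Primer P1: A+T=11, G+C=8 → Tm = 2(11)+4(8) = 54°C
Primer P2: A+T=5, G+C=6 → Tm = 2(5)+4(6) = 34°C
54°C vs 34°C → primer P1 is higher.

Primer P1, 54°C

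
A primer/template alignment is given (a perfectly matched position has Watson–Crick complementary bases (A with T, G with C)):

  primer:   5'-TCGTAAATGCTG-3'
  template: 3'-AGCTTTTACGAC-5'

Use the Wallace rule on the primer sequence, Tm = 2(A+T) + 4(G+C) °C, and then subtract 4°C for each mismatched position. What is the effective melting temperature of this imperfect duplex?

30°C

Primer base counts: A=3, T=4, G=3, C=2 → A+T=7, G+C=5
Perfect-match Tm = 2(7) + 4(5) = 14 + 20 = 34°C
Mismatches (positions where the bases are not complementary): 1 (at position 4)
Effective Tm = 34 − 1×4 = 34 − 4 = 30°C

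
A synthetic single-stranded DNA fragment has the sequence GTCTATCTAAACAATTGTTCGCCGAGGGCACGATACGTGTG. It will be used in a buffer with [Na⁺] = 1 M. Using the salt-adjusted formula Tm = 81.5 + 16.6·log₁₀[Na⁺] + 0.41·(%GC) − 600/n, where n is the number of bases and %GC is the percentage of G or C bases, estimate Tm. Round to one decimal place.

86.9°C

Length n = 41. Scanning the sequence gives A=10, C=9, T=11, G=11.
G+C = 20, so %GC = 20/41 × 100 = 48.78%
Salt term: 16.6 × (0) = 0
GC term: 0.41 × 48.78 = 20; length term: −600/41 = −14.634
Tm = 81.5 + (0) + 20 − 14.634 = 86.866 → 86.9°C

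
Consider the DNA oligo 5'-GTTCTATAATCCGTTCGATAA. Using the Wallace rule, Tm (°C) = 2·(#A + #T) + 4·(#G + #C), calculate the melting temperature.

56°C

Counting bases: C=4, T=8, G=3, A=6
So N_AT = 14 and N_GC = 7.
Tm = 2×14 + 4×7 = 56°C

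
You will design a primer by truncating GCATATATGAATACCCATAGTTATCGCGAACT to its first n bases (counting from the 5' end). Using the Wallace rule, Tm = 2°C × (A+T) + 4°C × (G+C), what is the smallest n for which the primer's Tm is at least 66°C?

First 24 bases: GCATATATGAATACCCATAGTTAT → Tm = 62°C (< 66°C)
First 25 bases: GCATATATGAATACCCATAGTTATC → Tm = 66°C (≥ 66°C)
Since every base adds ≥2°C, Tm only increases with n, so the threshold is first crossed at n = 25.

n = 25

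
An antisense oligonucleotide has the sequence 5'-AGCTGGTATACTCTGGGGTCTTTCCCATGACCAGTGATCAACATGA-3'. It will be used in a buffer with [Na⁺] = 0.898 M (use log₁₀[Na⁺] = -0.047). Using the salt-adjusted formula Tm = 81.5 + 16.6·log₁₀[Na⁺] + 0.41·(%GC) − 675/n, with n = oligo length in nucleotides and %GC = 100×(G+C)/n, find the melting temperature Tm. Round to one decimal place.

Length n = 46. Scanning the sequence gives A=11, C=11, G=11, T=13.
G+C = 22, so %GC = 22/46 × 100 = 47.826%
Salt term: 16.6 × (-0.047) = -0.78
GC term: 0.41 × 47.826 = 19.609; length term: −675/46 = −14.674
Tm = 81.5 + (-0.78) + 19.609 − 14.674 = 85.655 → 85.7°C

85.7°C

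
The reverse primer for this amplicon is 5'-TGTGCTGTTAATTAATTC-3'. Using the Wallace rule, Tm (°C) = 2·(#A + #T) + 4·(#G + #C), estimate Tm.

46°C

Scanning the sequence gives C=2, A=4, T=9, G=3.
AT pairs contribute 13, GC pairs contribute 5.
Tm = 2(13) + 4(5) = 26 + 20 = 46°C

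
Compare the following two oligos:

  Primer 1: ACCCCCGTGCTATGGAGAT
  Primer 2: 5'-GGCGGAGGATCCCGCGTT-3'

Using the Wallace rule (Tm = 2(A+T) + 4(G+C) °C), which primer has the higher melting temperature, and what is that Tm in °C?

Primer 1: A+T=8, G+C=11 → Tm = 2(8)+4(11) = 60°C
Primer 2: A+T=5, G+C=13 → Tm = 2(5)+4(13) = 62°C
60°C vs 62°C → primer 2 is higher.

Primer 2, 62°C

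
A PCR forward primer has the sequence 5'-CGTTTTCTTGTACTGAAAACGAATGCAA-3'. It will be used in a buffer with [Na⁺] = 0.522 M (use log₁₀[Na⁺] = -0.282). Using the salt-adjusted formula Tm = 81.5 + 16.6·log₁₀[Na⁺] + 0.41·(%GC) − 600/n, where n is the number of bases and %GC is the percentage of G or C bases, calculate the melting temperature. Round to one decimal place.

Length n = 28. Counting bases: A=9, G=5, T=9, C=5
G+C = 10, so %GC = 10/28 × 100 = 35.714%
Salt term: 16.6 × (-0.282) = -4.681
GC term: 0.41 × 35.714 = 14.643; length term: −600/28 = −21.429
Tm = 81.5 + (-4.681) + 14.643 − 21.429 = 70.033 → 70.0°C

70.0°C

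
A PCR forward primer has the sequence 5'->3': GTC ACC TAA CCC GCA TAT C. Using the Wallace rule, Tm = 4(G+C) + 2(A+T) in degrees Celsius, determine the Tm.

58°C

A=5, T=4, C=8, G=2
AT pairs contribute 9, GC pairs contribute 10.
Tm = 2(9) + 4(10) = 18 + 40 = 58°C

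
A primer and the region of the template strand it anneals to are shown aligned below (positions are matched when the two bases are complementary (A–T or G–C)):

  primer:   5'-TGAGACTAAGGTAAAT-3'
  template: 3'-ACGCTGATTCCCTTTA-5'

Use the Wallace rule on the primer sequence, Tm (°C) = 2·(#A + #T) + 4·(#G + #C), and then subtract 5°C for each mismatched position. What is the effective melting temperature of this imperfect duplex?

Primer base counts: A=7, T=4, G=4, C=1 → A+T=11, G+C=5
Perfect-match Tm = 2(11) + 4(5) = 22 + 20 = 42°C
Mismatches (positions where the bases are not complementary): 2 (at positions 3, 12)
Effective Tm = 42 − 2×5 = 42 − 10 = 32°C

32°C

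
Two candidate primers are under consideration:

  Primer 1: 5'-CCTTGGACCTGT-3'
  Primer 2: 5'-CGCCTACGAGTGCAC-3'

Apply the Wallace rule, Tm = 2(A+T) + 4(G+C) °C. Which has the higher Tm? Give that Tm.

Primer 1: A+T=5, G+C=7 → Tm = 2(5)+4(7) = 38°C
Primer 2: A+T=5, G+C=10 → Tm = 2(5)+4(10) = 50°C
38°C vs 50°C → primer 2 is higher.

Primer 2, 50°C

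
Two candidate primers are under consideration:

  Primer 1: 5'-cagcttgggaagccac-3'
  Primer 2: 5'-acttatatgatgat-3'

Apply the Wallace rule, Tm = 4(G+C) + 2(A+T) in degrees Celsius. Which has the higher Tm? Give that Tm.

Primer 1, 52°C

Primer 1: A+T=6, G+C=10 → Tm = 2(6)+4(10) = 52°C
Primer 2: A+T=11, G+C=3 → Tm = 2(11)+4(3) = 34°C
52°C vs 34°C → primer 1 is higher.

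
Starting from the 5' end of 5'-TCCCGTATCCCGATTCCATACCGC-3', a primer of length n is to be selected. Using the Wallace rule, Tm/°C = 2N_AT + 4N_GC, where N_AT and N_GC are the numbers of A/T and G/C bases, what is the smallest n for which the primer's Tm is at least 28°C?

First 8 bases: TCCCGTAT → Tm = 24°C (< 28°C)
First 9 bases: TCCCGTATC → Tm = 28°C (≥ 28°C)
Each additional base adds 2°C (A/T) or 4°C (G/C), so Tm is non-decreasing in n; n = 9 is the first length to reach 28°C.

n = 9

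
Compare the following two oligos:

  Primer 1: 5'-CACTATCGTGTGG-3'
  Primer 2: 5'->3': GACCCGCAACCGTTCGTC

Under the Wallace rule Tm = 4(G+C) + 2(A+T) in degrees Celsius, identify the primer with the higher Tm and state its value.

Primer 1: A+T=6, G+C=7 → Tm = 2(6)+4(7) = 40°C
Primer 2: A+T=6, G+C=12 → Tm = 2(6)+4(12) = 60°C
40°C vs 60°C → primer 2 is higher.

Primer 2, 60°C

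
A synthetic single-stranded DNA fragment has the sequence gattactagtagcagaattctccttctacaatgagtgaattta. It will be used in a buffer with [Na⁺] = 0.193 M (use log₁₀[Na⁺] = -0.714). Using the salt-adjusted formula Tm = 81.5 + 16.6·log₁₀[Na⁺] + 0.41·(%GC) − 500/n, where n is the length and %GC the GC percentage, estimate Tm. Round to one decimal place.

71.4°C

Length n = 43. Base counts: A=14, T=15, C=7, G=7
G+C = 14, so %GC = 14/43 × 100 = 32.558%
Salt term: 16.6 × (-0.714) = -11.852
GC term: 0.41 × 32.558 = 13.349; length term: −500/43 = −11.628
Tm = 81.5 + (-11.852) + 13.349 − 11.628 = 71.369 → 71.4°C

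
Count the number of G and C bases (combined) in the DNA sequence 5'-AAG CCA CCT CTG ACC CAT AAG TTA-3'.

11

Scanning the sequence gives G=3, A=8, C=8, T=5.
G+C = 3 + 8 = 11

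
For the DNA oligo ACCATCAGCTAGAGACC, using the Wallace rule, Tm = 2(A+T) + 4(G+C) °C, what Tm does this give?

T=2, A=6, C=6, G=3
A+T = 8, G+C = 9
Tm = 4·9 + 2·8 = 36 + 16 = 52°C

52°C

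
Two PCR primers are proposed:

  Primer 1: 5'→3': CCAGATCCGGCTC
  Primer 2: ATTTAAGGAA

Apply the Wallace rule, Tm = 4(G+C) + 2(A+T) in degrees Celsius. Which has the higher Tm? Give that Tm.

Primer 1, 44°C

Primer 1: A+T=4, G+C=9 → Tm = 2(4)+4(9) = 44°C
Primer 2: A+T=8, G+C=2 → Tm = 2(8)+4(2) = 24°C
44°C vs 24°C → primer 1 is higher.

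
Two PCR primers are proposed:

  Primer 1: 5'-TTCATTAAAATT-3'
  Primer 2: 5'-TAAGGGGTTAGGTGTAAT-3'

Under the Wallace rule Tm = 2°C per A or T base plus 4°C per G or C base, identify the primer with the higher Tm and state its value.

Primer 2, 50°C

Primer 1: A+T=11, G+C=1 → Tm = 2(11)+4(1) = 26°C
Primer 2: A+T=11, G+C=7 → Tm = 2(11)+4(7) = 50°C
26°C vs 50°C → primer 2 is higher.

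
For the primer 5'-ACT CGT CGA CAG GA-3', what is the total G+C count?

Scanning the sequence gives C=4, T=2, A=4, G=4.
G+C = 4 + 4 = 8

8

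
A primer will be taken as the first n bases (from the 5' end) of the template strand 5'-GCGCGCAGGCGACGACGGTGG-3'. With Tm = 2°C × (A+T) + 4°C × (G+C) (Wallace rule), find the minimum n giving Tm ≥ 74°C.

First 20 bases: GCGCGCAGGCGACGACGGTG → Tm = 72°C (< 74°C)
First 21 bases: GCGCGCAGGCGACGACGGTGG → Tm = 76°C (≥ 74°C)
Since every base adds ≥2°C, Tm only increases with n, so the threshold is first crossed at n = 21.

n = 21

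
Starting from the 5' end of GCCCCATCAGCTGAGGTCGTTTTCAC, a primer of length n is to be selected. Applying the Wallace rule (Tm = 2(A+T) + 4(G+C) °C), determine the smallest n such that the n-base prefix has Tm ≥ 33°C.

n = 10

First 9 bases: GCCCCATCA → Tm = 30°C (< 33°C)
First 10 bases: GCCCCATCAG → Tm = 34°C (≥ 33°C)
Since every base adds ≥2°C, Tm only increases with n, so the threshold is first crossed at n = 10.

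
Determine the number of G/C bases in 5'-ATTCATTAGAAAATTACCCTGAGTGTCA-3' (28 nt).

9

Counting bases: T=9, C=5, G=4, A=10
Total G or C: 4 + 5 = 9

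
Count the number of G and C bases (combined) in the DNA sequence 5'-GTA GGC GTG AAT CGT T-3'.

Scanning the sequence gives T=5, A=3, C=2, G=6.
Total G or C: 6 + 2 = 8

8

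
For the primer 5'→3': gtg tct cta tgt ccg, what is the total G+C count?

G=4, T=6, A=1, C=4
Total G or C: 4 + 4 = 8

8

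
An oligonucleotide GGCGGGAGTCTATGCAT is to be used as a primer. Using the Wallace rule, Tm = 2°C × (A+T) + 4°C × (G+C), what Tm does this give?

54°C

C=3, A=3, T=4, G=7
A+T = 7, G+C = 10
Tm = 2(7) + 4(10) = 14 + 40 = 54°C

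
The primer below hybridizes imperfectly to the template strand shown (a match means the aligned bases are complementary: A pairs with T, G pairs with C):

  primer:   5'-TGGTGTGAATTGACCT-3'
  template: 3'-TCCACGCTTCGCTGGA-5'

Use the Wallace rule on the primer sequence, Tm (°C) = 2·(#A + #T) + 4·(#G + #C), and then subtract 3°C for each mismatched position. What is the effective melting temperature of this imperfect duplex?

Primer base counts: A=3, T=6, G=5, C=2 → A+T=9, G+C=7
Perfect-match Tm = 2(9) + 4(7) = 18 + 28 = 46°C
Mismatches (positions where the bases are not complementary): 4 (at positions 1, 6, 10, 11)
Effective Tm = 46 − 4×3 = 46 − 12 = 34°C

34°C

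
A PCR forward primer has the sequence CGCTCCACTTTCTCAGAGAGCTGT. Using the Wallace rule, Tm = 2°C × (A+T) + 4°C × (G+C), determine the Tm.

Counting bases: C=8, T=7, G=5, A=4
AT pairs contribute 11, GC pairs contribute 13.
Tm = 2(11) + 4(13) = 22 + 52 = 74°C

74°C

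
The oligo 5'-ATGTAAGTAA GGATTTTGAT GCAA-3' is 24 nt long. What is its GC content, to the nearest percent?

Counting bases: G=6, T=8, A=9, C=1
G+C = 6 + 1 = 7 out of 24 bases
%GC = 7/24 × 100 = 29.17% ≈ 29%

29%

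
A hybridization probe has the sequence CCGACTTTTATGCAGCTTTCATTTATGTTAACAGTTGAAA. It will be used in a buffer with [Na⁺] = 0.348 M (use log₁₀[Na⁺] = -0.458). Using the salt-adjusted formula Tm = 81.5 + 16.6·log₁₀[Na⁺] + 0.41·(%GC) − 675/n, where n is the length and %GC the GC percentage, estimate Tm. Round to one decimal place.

70.3°C

Length n = 40. Scanning the sequence gives G=6, C=7, T=16, A=11.
G+C = 13, so %GC = 13/40 × 100 = 32.5%
Salt term: 16.6 × (-0.458) = -7.603
GC term: 0.41 × 32.5 = 13.325; length term: −675/40 = −16.875
Tm = 81.5 + (-7.603) + 13.325 − 16.875 = 70.347 → 70.3°C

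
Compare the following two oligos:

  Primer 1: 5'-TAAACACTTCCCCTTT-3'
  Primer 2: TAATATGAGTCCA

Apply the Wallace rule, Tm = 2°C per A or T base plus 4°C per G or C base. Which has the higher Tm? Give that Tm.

Primer 1, 44°C

Primer 1: A+T=10, G+C=6 → Tm = 2(10)+4(6) = 44°C
Primer 2: A+T=9, G+C=4 → Tm = 2(9)+4(4) = 34°C
44°C vs 34°C → primer 1 is higher.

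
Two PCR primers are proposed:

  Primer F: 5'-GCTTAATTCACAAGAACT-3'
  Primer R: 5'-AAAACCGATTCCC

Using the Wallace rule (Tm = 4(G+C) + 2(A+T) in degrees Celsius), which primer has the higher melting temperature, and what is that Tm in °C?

Primer F, 48°C

Primer F: A+T=12, G+C=6 → Tm = 2(12)+4(6) = 48°C
Primer R: A+T=7, G+C=6 → Tm = 2(7)+4(6) = 38°C
48°C vs 38°C → primer F is higher.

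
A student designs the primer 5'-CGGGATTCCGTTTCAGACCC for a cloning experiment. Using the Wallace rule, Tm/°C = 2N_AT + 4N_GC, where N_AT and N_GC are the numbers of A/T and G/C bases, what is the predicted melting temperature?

Base counts: T=5, G=5, C=7, A=3
A+T = 8, G+C = 12
Tm = 2(8) + 4(12) = 16 + 48 = 64°C

64°C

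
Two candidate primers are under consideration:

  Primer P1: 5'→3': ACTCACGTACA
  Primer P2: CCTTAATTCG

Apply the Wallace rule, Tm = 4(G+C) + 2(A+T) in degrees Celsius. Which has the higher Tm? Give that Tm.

Primer P1, 32°C

Primer P1: A+T=6, G+C=5 → Tm = 2(6)+4(5) = 32°C
Primer P2: A+T=6, G+C=4 → Tm = 2(6)+4(4) = 28°C
32°C vs 28°C → primer P1 is higher.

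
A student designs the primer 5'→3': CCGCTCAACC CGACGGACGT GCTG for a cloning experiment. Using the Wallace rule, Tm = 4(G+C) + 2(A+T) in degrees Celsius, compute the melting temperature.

Counting bases: T=3, C=10, G=7, A=4
So N_AT = 7 and N_GC = 17.
Tm = 4·17 + 2·7 = 68 + 14 = 82°C

82°C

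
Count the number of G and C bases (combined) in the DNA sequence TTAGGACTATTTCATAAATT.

C=2, A=7, G=2, T=9
Total G or C: 2 + 2 = 4

4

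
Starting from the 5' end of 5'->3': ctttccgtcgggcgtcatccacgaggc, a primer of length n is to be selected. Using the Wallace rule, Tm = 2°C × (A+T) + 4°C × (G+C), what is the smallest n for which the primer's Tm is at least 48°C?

First 13 bases: CTTTCCGTCGGGC → Tm = 44°C (< 48°C)
First 14 bases: CTTTCCGTCGGGCG → Tm = 48°C (≥ 48°C)
Each additional base adds 2°C (A/T) or 4°C (G/C), so Tm is non-decreasing in n; n = 14 is the first length to reach 48°C.

n = 14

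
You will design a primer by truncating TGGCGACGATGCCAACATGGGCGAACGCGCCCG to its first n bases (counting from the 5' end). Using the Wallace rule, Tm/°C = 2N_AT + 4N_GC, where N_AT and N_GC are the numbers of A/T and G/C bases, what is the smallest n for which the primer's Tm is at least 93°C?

n = 29

First 28 bases: TGGCGACGATGCCAACATGGGCGAACGC → Tm = 92°C (< 93°C)
First 29 bases: TGGCGACGATGCCAACATGGGCGAACGCG → Tm = 96°C (≥ 93°C)
Each additional base adds 2°C (A/T) or 4°C (G/C), so Tm is non-decreasing in n; n = 29 is the first length to reach 93°C.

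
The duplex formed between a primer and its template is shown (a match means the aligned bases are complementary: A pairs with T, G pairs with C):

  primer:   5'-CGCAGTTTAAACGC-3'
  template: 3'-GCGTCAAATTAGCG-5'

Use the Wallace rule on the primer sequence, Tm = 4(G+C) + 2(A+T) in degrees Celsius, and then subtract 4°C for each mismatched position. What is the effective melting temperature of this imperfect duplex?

38°C

Primer base counts: A=4, T=3, G=3, C=4 → A+T=7, G+C=7
Perfect-match Tm = 2(7) + 4(7) = 14 + 28 = 42°C
Mismatches (positions where the bases are not complementary): 1 (at position 11)
Effective Tm = 42 − 1×4 = 42 − 4 = 38°C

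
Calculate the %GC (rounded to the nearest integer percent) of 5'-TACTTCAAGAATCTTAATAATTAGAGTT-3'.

21%

Counting bases: C=3, A=11, T=11, G=3
G+C = 3 + 3 = 6 out of 28 bases
%GC = 6/28 × 100 = 21.43% ≈ 21%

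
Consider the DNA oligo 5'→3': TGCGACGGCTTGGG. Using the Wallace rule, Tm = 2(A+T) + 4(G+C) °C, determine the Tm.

Base counts: G=7, C=3, A=1, T=3
A+T = 4, G+C = 10
Tm = 2(4) + 4(10) = 8 + 40 = 48°C

48°C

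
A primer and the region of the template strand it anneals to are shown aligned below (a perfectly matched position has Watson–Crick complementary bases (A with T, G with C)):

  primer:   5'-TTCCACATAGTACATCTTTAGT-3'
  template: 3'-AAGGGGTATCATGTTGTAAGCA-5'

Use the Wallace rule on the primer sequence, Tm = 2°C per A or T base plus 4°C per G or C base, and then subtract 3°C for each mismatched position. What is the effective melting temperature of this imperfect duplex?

46°C

Primer base counts: A=6, T=9, G=2, C=5 → A+T=15, G+C=7
Perfect-match Tm = 2(15) + 4(7) = 30 + 28 = 58°C
Mismatches (positions where the bases are not complementary): 4 (at positions 5, 15, 17, 20)
Effective Tm = 58 − 4×3 = 58 − 12 = 46°C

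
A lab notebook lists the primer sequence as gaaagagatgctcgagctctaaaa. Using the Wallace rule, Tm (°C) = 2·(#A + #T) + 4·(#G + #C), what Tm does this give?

Scanning the sequence gives G=6, A=10, C=4, T=4.
AT pairs contribute 14, GC pairs contribute 10.
Tm = 2×14 + 4×10 = 68°C

68°C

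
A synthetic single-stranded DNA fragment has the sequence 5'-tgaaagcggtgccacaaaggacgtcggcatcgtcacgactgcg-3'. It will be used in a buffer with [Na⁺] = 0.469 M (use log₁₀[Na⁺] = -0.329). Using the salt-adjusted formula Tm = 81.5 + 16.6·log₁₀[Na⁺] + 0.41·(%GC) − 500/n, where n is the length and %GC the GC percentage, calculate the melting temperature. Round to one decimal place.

89.2°C

Length n = 43. Scanning the sequence gives T=6, A=11, C=12, G=14.
G+C = 26, so %GC = 26/43 × 100 = 60.465%
Salt term: 16.6 × (-0.329) = -5.461
GC term: 0.41 × 60.465 = 24.791; length term: −500/43 = −11.628
Tm = 81.5 + (-5.461) + 24.791 − 11.628 = 89.202 → 89.2°C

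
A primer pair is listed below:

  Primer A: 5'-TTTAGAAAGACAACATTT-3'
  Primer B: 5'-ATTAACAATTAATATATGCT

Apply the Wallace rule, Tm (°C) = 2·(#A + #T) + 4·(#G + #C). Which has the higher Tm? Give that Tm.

Primer B, 46°C

Primer A: A+T=14, G+C=4 → Tm = 2(14)+4(4) = 44°C
Primer B: A+T=17, G+C=3 → Tm = 2(17)+4(3) = 46°C
44°C vs 46°C → primer B is higher.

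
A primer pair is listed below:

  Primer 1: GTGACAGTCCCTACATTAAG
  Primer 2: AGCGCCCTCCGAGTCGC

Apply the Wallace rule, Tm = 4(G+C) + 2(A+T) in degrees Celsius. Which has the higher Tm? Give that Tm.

Primer 1: A+T=11, G+C=9 → Tm = 2(11)+4(9) = 58°C
Primer 2: A+T=4, G+C=13 → Tm = 2(4)+4(13) = 60°C
58°C vs 60°C → primer 2 is higher.

Primer 2, 60°C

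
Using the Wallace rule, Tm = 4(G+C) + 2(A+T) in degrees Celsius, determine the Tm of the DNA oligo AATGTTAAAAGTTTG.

G=3, A=6, C=0, T=6
So N_AT = 12 and N_GC = 3.
Tm = 2(12) + 4(3) = 24 + 12 = 36°C

36°C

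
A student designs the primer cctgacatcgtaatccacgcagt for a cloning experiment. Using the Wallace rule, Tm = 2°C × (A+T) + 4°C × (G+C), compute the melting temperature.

A=6, C=8, G=4, T=5
So N_AT = 11 and N_GC = 12.
Tm = 2×11 + 4×12 = 70°C

70°C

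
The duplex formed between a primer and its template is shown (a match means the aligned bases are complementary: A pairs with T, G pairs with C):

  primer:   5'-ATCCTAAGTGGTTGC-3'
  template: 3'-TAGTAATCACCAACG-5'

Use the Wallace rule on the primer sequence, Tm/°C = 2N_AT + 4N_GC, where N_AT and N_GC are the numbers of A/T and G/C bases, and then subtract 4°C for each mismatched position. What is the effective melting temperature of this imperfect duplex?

Primer base counts: A=3, T=5, G=4, C=3 → A+T=8, G+C=7
Perfect-match Tm = 2(8) + 4(7) = 16 + 28 = 44°C
Mismatches (positions where the bases are not complementary): 2 (at positions 4, 6)
Effective Tm = 44 − 2×4 = 44 − 8 = 36°C

36°C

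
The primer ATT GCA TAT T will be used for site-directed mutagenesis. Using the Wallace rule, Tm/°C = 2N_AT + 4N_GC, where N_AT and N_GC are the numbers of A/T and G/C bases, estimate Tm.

Base counts: A=3, C=1, T=5, G=1
A+T = 8, G+C = 2
Tm = 2(8) + 4(2) = 16 + 8 = 24°C

24°C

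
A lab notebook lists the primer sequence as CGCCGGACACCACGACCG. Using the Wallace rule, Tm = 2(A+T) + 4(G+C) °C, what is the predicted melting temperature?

G=5, A=4, C=9, T=0
So N_AT = 4 and N_GC = 14.
Tm = 2(4) + 4(14) = 8 + 56 = 64°C

64°C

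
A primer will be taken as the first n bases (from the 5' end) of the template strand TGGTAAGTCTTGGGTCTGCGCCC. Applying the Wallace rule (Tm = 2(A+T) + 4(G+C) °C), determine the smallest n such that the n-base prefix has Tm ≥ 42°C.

n = 14

First 13 bases: TGGTAAGTCTTGG → Tm = 38°C (< 42°C)
First 14 bases: TGGTAAGTCTTGGG → Tm = 42°C (≥ 42°C)
Since every base adds ≥2°C, Tm only increases with n, so the threshold is first crossed at n = 14.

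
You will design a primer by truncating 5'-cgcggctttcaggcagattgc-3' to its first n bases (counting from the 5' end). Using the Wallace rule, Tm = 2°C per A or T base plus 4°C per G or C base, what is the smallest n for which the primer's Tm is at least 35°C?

First 10 bases: CGCGGCTTTC → Tm = 34°C (< 35°C)
First 11 bases: CGCGGCTTTCA → Tm = 36°C (≥ 35°C)
Since every base adds ≥2°C, Tm only increases with n, so the threshold is first crossed at n = 11.

n = 11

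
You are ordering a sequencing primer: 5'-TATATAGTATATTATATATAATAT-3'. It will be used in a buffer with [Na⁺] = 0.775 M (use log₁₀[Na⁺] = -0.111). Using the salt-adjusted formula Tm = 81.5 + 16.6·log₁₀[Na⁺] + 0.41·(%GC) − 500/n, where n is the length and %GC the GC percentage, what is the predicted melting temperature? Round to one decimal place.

60.5°C

Length n = 24. Base counts: G=1, C=0, A=11, T=12
G+C = 1, so %GC = 1/24 × 100 = 4.167%
Salt term: 16.6 × (-0.111) = -1.843
GC term: 0.41 × 4.167 = 1.708; length term: −500/24 = −20.833
Tm = 81.5 + (-1.843) + 1.708 − 20.833 = 60.532 → 60.5°C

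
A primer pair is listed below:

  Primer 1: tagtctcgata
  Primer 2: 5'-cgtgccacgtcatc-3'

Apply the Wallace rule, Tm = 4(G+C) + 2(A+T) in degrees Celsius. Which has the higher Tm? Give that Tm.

Primer 1: A+T=7, G+C=4 → Tm = 2(7)+4(4) = 30°C
Primer 2: A+T=5, G+C=9 → Tm = 2(5)+4(9) = 46°C
30°C vs 46°C → primer 2 is higher.

Primer 2, 46°C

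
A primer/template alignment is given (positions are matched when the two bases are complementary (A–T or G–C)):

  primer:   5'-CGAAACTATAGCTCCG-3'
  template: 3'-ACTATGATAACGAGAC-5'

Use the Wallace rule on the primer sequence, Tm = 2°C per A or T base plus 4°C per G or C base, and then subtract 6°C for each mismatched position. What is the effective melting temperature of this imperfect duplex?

24°C

Primer base counts: A=5, T=3, G=3, C=5 → A+T=8, G+C=8
Perfect-match Tm = 2(8) + 4(8) = 16 + 32 = 48°C
Mismatches (positions where the bases are not complementary): 4 (at positions 1, 4, 10, 15)
Effective Tm = 48 − 4×6 = 48 − 24 = 24°C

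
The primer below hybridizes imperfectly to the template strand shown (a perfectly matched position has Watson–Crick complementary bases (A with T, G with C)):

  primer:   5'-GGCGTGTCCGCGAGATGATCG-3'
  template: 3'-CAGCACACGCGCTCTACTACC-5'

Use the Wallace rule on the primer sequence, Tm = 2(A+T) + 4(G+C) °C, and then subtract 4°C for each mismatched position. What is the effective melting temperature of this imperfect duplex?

58°C

Primer base counts: A=3, T=4, G=9, C=5 → A+T=7, G+C=14
Perfect-match Tm = 2(7) + 4(14) = 14 + 56 = 70°C
Mismatches (positions where the bases are not complementary): 3 (at positions 2, 8, 20)
Effective Tm = 70 − 3×4 = 70 − 12 = 58°C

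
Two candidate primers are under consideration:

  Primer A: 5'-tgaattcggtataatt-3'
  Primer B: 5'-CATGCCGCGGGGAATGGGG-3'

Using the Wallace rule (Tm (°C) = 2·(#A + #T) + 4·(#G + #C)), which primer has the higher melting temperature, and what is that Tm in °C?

Primer B, 66°C

Primer A: A+T=12, G+C=4 → Tm = 2(12)+4(4) = 40°C
Primer B: A+T=5, G+C=14 → Tm = 2(5)+4(14) = 66°C
40°C vs 66°C → primer B is higher.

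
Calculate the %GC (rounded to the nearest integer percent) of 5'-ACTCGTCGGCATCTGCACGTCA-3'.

59%

Base counts: A=4, T=5, C=8, G=5
G+C = 5 + 8 = 13 out of 22 bases
%GC = 13/22 × 100 = 59.09% ≈ 59%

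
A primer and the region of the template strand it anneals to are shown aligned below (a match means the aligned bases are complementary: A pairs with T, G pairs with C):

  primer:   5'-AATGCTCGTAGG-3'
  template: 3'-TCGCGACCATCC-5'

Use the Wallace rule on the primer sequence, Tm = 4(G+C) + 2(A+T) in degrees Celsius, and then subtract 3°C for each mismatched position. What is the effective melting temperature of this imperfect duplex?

27°C

Primer base counts: A=3, T=3, G=4, C=2 → A+T=6, G+C=6
Perfect-match Tm = 2(6) + 4(6) = 12 + 24 = 36°C
Mismatches (positions where the bases are not complementary): 3 (at positions 2, 3, 7)
Effective Tm = 36 − 3×3 = 36 − 9 = 27°C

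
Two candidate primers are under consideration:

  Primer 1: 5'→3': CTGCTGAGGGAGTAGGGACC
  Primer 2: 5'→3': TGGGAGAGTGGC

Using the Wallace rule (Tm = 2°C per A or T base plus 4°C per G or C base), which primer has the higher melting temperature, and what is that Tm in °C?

Primer 1: A+T=7, G+C=13 → Tm = 2(7)+4(13) = 66°C
Primer 2: A+T=4, G+C=8 → Tm = 2(4)+4(8) = 40°C
66°C vs 40°C → primer 1 is higher.

Primer 1, 66°C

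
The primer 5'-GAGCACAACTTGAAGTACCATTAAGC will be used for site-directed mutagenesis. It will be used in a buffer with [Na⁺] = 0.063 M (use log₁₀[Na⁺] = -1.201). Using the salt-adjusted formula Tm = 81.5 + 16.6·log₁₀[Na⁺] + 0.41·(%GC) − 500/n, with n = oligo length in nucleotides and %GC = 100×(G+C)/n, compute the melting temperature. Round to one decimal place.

Length n = 26. Counting bases: A=10, G=5, T=5, C=6
G+C = 11, so %GC = 11/26 × 100 = 42.308%
Salt term: 16.6 × (-1.201) = -19.937
GC term: 0.41 × 42.308 = 17.346; length term: −500/26 = −19.231
Tm = 81.5 + (-19.937) + 17.346 − 19.231 = 59.678 → 59.7°C

59.7°C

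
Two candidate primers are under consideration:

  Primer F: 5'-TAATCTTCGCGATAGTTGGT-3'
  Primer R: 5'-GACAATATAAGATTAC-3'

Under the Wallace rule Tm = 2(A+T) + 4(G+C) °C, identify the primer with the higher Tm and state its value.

Primer F: A+T=12, G+C=8 → Tm = 2(12)+4(8) = 56°C
Primer R: A+T=12, G+C=4 → Tm = 2(12)+4(4) = 40°C
56°C vs 40°C → primer F is higher.

Primer F, 56°C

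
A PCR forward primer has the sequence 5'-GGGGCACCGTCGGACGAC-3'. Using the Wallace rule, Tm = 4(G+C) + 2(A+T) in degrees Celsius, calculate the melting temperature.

64°C

Counting bases: G=8, A=3, C=6, T=1
So N_AT = 4 and N_GC = 14.
Tm = 2×4 + 4×14 = 64°C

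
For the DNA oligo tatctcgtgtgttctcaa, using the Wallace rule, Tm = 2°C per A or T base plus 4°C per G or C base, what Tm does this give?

Counting bases: A=3, T=8, G=3, C=4
So N_AT = 11 and N_GC = 7.
Tm = 4·7 + 2·11 = 28 + 22 = 50°C

50°C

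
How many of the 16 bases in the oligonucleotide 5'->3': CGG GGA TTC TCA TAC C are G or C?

Base counts: G=4, A=3, T=4, C=5
Total G or C: 4 + 5 = 9

9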